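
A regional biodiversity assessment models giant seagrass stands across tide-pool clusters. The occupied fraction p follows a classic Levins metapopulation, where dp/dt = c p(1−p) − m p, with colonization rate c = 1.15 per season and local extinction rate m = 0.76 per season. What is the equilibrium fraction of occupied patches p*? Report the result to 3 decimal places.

0.339

At equilibrium, colonization balances extinction: c·p*·(1−p*) = m·p*.
So p* = 1 − m/c = 1 − 0.76/1.15 = 1 − 0.6609 = 0.3391.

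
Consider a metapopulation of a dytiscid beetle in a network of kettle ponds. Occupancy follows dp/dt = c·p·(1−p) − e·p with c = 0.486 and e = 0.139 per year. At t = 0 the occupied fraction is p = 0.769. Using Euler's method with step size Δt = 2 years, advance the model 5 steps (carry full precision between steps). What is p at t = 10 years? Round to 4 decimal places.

Update rule: p ← p + [c·p·(1−p) − e·p]·Δt with Δt = 2.
t = 2: p = 0.76900 + (-0.04112) = 0.72788
t = 4: p = 0.72788 + (-0.00983) = 0.71805
t = 6: p = 0.71805 + (-0.00284) = 0.71522
t = 8: p = 0.71522 + (-0.00085) = 0.71437
t = 10: p = 0.71437 + (-0.00026) = 0.71411

0.7141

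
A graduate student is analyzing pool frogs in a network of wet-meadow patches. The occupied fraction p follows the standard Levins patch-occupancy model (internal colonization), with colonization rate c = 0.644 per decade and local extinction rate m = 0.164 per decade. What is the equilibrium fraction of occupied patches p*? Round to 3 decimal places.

0.745

At equilibrium, colonization balances extinction: c·p*·(1−p*) = m·p*.
So p* = 1 − m/c = 1 − 0.164/0.644 = 1 − 0.2547 = 0.7453.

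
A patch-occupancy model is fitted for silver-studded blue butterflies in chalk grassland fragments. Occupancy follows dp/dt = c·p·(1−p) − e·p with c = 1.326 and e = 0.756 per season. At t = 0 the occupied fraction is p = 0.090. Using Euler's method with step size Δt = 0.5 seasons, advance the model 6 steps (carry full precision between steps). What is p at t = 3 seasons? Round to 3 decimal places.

0.249

Update rule: p ← p + [c·p·(1−p) − e·p]·Δt with Δt = 0.5.
p: 0.09000 → 0.11028  (Δp = +0.02028)
p: 0.11028 → 0.13365  (Δp = +0.02337)
p: 0.13365 → 0.15989  (Δp = +0.02625)
p: 0.15989 → 0.18851  (Δp = +0.02862)
p: 0.18851 → 0.21868  (Δp = +0.03017)
p: 0.21868 → 0.24930  (Δp = +0.03062)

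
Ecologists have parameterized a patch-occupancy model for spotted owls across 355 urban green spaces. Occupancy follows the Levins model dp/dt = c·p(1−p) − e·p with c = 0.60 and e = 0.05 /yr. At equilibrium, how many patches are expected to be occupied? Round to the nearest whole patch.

p* = 1 − e/c = 1 − 0.05/0.60 = 0.9167.
Expected occupied patches = N × p* = 355 × 0.9167 = 325.42 ≈ 325.

325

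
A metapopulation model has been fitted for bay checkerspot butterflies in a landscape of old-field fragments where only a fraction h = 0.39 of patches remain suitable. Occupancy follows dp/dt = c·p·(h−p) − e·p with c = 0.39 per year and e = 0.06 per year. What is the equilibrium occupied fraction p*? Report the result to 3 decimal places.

Setting dp/dt = 0 and dividing by p* gives c·(h−p*) = e.
So p* = h − e/c = 0.39 − 0.06/0.39 = 0.39 − 0.1538 = 0.2362.

0.236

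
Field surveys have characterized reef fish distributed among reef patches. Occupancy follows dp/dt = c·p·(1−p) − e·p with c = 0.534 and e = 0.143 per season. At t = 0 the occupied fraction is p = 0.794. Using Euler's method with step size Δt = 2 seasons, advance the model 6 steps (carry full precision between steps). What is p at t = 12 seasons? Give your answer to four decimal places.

Update rule: p ← p + [c·p·(1−p) − e·p]·Δt with Δt = 2.
t = 2: p = 0.79400 + (-0.05240) = 0.74160
t = 4: p = 0.74160 + (-0.00744) = 0.73416
t = 6: p = 0.73416 + (-0.00153) = 0.73263
t = 8: p = 0.73263 + (-0.00033) = 0.73230
t = 10: p = 0.73230 + (-0.00007) = 0.73223
t = 12: p = 0.73223 + (-0.00002) = 0.73221

0.7322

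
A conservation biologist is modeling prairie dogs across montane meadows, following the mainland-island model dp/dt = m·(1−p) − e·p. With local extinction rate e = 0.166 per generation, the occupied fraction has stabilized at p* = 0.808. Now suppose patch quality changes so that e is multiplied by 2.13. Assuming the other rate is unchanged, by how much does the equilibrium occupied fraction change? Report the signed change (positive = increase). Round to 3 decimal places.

Balance m(1−p*) = e·p* gives m = e·p*/(1−p*) = 0.166×0.80800/0.19200 = 0.69858.
New p* = m/(m+e) = 0.69858/(0.69858+0.35358) = 0.66395.
Δp* = 0.66395 − 0.80800 = -0.14405.

-0.144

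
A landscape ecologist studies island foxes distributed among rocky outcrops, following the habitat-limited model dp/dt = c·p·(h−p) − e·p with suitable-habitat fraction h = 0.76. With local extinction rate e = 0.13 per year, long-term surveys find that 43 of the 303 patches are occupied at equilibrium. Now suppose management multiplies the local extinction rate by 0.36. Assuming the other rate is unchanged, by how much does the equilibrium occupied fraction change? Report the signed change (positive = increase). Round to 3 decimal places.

0.396

Observed p* = 43/303 = 0.14191.
Balance c(h−p*) = e gives c = e/(0.76 − 0.14191) = 0.13/0.61809 = 0.21033.
New p* = 0.76 − e/c = 0.76 − 0.04680/0.21033 = 0.53749.
Δp* = 0.53749 − 0.14191 = +0.39558.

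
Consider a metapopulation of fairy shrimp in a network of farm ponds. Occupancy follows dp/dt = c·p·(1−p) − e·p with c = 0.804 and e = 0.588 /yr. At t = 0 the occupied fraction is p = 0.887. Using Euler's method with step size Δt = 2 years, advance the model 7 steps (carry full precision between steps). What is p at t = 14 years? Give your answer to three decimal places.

Update rule: p ← p + [c·p·(1−p) − e·p]·Δt with Δt = 2.
t = 2: p = 0.88700 + (-0.88194) = 0.00506
t = 4: p = 0.00506 + (+0.00214) = 0.00720
t = 6: p = 0.00720 + (+0.00303) = 0.01023
t = 8: p = 0.01023 + (+0.00425) = 0.01448
t = 10: p = 0.01448 + (+0.00592) = 0.02040
t = 12: p = 0.02040 + (+0.00815) = 0.02855
t = 14: p = 0.02855 + (+0.01102) = 0.03957

0.040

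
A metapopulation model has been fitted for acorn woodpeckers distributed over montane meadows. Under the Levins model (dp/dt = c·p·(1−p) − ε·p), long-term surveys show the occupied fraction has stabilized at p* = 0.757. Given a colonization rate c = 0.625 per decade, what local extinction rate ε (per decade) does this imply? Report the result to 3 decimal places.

At equilibrium c(1−p*) = ε.
ε = 0.625 × (1 − 0.757) = 0.625 × 0.2430 = 0.1519.

0.152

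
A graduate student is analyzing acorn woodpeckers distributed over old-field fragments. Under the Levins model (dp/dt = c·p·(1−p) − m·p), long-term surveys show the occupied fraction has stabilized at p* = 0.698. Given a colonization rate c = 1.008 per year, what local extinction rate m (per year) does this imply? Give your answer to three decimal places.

At equilibrium c(1−p*) = m.
m = 1.008 × (1 − 0.698) = 1.008 × 0.3020 = 0.3044.

0.304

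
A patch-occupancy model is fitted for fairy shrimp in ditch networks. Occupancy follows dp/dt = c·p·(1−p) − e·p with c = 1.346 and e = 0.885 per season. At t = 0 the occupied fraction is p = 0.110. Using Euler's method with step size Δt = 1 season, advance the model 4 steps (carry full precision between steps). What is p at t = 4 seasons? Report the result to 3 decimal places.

Update rule: p ← p + [c·p·(1−p) − e·p]·Δt with Δt = 1.
t = 1: p = 0.11000 + (+0.03442) = 0.14442
t = 2: p = 0.14442 + (+0.03850) = 0.18293
t = 3: p = 0.18293 + (+0.03929) = 0.22222
t = 4: p = 0.22222 + (+0.03598) = 0.25819

0.258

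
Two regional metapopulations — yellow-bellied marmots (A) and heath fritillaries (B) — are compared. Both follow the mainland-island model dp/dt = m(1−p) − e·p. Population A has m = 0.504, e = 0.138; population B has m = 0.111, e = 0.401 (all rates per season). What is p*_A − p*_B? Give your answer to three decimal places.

0.568

A: p*_A = m/(m+e) = 0.504/0.6420 = 0.7850.
B: p*_B = 0.111/0.5120 = 0.2168.
p*_A − p*_B = 0.7850 − 0.2168 = 0.5682.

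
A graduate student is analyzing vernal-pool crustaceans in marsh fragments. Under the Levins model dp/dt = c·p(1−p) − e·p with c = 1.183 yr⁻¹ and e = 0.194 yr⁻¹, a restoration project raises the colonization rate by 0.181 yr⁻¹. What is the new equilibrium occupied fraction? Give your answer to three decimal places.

Before: p* = 1 − 0.194/1.183 = 0.8360.
After the change, c = 1.364, e = 0.194, so p* = 1 − 0.194/1.364 = 0.8578.

0.858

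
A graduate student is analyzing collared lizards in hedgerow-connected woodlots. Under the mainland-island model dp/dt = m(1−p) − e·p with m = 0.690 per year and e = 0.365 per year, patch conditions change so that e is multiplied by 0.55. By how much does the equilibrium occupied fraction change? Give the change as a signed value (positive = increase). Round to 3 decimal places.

0.121

Before: p* = 0.690/(0.690+0.365) = 0.6540.
After: m = 0.69, e = 0.20075; p* = 0.69/0.8907 = 0.7746.
Δp* = 0.7746 − 0.6540 = +0.1206.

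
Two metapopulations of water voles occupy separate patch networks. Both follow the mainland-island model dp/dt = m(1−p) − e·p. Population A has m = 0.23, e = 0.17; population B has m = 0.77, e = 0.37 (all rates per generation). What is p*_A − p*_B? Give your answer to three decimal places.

-0.100

A: p*_A = m/(m+e) = 0.23/0.4000 = 0.5750.
B: p*_B = 0.77/1.1400 = 0.6754.
p*_A − p*_B = 0.5750 − 0.6754 = -0.1004.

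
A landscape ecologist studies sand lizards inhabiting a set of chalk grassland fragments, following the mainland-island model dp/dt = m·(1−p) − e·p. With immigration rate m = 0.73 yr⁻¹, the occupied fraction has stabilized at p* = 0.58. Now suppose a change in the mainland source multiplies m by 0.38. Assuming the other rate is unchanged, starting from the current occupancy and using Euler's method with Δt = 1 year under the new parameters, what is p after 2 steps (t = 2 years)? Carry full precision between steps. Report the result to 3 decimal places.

Balance m(1−p*) = e·p* gives e = m(1−p*)/p* = 0.73×0.42000/0.58000 = 0.52862.
Starting from p₀ = 0.58000; update p ← p + (dp/dt)·Δt with the new parameters.
  1  |  dp/dt·Δt = -0.190092  |  p_1 = 0.389908
  2  |  dp/dt·Δt = -0.036874  |  p_2 = 0.353034

0.353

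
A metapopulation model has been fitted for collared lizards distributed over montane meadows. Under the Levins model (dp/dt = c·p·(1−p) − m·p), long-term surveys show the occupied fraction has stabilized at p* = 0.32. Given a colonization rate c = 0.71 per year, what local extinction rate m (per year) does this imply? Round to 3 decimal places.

At equilibrium c(1−p*) = m.
m = 0.71 × (1 − 0.32) = 0.71 × 0.6800 = 0.4828.

0.483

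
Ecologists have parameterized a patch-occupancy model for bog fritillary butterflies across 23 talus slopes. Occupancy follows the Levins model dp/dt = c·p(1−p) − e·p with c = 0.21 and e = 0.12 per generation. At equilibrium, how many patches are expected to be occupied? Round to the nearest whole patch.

10

p* = 1 − e/c = 1 − 0.12/0.21 = 0.4286.
Expected occupied patches = N × p* = 23 × 0.4286 = 9.86 ≈ 10.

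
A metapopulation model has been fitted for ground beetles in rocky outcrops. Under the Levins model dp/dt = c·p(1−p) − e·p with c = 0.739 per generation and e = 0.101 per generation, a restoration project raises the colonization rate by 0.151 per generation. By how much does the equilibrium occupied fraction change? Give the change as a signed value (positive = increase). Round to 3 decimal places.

0.023

Before: p* = 1 − 0.101/0.739 = 0.8633.
After the change, c = 0.89, e = 0.101, so p* = 1 − 0.101/0.89 = 0.8865.
Δp* = 0.8865 − 0.8633 = +0.0232.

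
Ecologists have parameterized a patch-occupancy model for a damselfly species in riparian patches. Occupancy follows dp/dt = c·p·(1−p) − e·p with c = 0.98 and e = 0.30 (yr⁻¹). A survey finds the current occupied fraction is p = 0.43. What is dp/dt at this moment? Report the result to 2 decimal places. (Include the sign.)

0.11

Colonization term: c·p·(1−p) = 0.98×0.43×0.5700 = 0.24020.
Extinction term: e·p = 0.12900.
dp/dt = 0.24020 − 0.12900 = 0.11120.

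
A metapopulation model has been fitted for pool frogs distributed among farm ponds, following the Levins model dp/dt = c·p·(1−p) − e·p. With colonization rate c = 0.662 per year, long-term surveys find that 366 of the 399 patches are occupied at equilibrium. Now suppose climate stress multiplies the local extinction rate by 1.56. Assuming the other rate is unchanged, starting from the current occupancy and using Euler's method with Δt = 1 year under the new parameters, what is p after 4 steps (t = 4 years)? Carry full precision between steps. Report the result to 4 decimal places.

0.8723

Observed p* = 366/399 = 0.91729.
Balance c(1−p*) = e gives e = 0.662×(1 − 0.91729) = 0.05475.
Starting from p₀ = 0.91729; update p ← p + (dp/dt)·Δt with the new parameters.
  1  |  dp/dt·Δt = -0.028125  |  p_1 = 0.889168
  2  |  dp/dt·Δt = -0.010708  |  p_2 = 0.878461
  3  |  dp/dt·Δt = -0.004352  |  p_3 = 0.874109
  4  |  dp/dt·Δt = -0.001812  |  p_4 = 0.872297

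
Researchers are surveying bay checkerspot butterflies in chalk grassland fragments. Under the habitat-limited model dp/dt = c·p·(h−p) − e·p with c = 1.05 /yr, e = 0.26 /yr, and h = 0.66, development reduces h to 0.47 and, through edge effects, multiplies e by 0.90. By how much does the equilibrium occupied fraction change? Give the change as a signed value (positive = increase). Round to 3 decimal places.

Before: p* = h − e/c = 0.66 − 0.26/1.05 = 0.66 − 0.2476 = 0.4124.
After: c = 1.05, e = 0.234, h = 0.47; p* = 0.47 − 0.234/1.05 = 0.2471.
Δp* = 0.2471 − 0.4124 = -0.1652.

-0.165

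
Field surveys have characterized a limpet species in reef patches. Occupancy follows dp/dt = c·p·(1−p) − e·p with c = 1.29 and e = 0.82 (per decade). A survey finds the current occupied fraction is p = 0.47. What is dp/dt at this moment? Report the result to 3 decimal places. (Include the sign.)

Colonization term: c·p·(1−p) = 1.29×0.47×0.5300 = 0.32134.
Extinction term: e·p = 0.38540.
dp/dt = 0.32134 − 0.38540 = -0.06406.

-0.064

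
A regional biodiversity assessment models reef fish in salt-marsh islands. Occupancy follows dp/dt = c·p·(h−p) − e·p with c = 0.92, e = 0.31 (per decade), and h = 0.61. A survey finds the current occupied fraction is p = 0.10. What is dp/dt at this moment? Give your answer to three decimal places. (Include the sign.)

0.016

Colonization term: c·p·(h−p) = 0.92×0.10×0.5100 = 0.04692.
Extinction term: e·p = 0.03100.
dp/dt = 0.04692 − 0.03100 = 0.01592.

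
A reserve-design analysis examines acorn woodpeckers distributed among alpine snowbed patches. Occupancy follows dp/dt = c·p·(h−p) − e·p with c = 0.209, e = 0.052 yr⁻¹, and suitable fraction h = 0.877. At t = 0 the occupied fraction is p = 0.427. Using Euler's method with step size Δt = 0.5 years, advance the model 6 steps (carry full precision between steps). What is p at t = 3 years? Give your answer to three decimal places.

0.477

Update rule: p ← p + [c·p·(h−p) − e·p]·Δt with Δt = 0.5.
  1  |  dp/dt·Δt = +0.008978  |  p_1 = 0.435978
  2  |  dp/dt·Δt = +0.008757  |  p_2 = 0.444735
  3  |  dp/dt·Δt = +0.008526  |  p_3 = 0.453261
  4  |  dp/dt·Δt = +0.008286  |  p_4 = 0.461547
  5  |  dp/dt·Δt = +0.008038  |  p_5 = 0.469585
  6  |  dp/dt·Δt = +0.007783  |  p_6 = 0.477368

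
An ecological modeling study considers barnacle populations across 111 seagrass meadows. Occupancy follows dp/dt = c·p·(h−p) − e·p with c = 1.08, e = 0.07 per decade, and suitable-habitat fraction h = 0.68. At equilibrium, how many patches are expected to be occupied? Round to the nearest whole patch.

68

p* = h − e/c = 0.68 − 0.0648 = 0.6152.
Expected occupied patches = N × p* = 111 × 0.6152 = 68.29 ≈ 68.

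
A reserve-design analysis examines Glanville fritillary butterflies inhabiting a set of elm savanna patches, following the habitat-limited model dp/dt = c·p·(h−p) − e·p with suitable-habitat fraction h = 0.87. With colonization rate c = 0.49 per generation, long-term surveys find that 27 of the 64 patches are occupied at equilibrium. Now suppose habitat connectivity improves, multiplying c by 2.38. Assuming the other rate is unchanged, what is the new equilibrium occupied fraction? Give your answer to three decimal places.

Observed p* = 27/64 = 0.42188.
Balance c(h−p*) = e gives e = 0.49×(0.87 − 0.42188) = 0.21958.
New p* = 0.87 − e/c = 0.87 − 0.21958/1.16620 = 0.68171.

0.682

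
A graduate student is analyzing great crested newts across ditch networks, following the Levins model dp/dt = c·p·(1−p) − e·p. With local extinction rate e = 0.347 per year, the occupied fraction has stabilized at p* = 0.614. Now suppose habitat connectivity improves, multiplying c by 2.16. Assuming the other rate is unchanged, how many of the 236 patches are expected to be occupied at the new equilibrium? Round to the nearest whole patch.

Balance c(1−p*) = e gives c = e/(1 − 0.61400) = 0.347/0.38600 = 0.89896.
New p* = 1 − e/c = 1 − 0.34700/1.94175 = 0.82130.
Expected occupied = 236 × 0.82130 = 193.83 ≈ 194.

194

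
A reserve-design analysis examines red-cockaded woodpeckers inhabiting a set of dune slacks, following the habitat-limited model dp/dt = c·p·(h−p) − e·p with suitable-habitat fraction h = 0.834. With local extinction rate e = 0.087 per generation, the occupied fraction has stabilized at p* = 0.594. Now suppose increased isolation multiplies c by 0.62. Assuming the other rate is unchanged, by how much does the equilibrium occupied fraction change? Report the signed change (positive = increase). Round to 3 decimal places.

Balance c(h−p*) = e gives c = e/(0.834 − 0.59400) = 0.087/0.24000 = 0.36250.
New p* = 0.834 − e/c = 0.834 − 0.08700/0.22475 = 0.44690.
Δp* = 0.44690 − 0.59400 = -0.14710.

-0.147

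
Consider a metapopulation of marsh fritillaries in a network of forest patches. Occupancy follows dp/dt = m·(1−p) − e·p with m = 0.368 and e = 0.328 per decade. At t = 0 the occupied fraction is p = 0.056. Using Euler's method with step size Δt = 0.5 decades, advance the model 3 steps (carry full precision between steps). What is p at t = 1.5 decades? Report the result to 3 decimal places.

0.398

Update rule: p ← p + [m·(1−p) − e·p]·Δt with Δt = 0.5.
  1  |  dp/dt·Δt = +0.164512  |  p_1 = 0.220512
  2  |  dp/dt·Δt = +0.107262  |  p_2 = 0.327774
  3  |  dp/dt·Δt = +0.069935  |  p_3 = 0.397709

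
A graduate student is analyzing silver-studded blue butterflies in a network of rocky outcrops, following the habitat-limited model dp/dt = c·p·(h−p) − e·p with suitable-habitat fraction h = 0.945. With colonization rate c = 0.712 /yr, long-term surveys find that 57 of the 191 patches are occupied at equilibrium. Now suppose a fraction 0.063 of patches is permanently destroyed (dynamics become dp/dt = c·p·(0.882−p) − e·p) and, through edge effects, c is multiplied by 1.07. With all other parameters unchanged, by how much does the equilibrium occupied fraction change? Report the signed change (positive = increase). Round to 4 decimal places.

Observed p* = 57/191 = 0.29843.
Balance c(h−p*) = e gives e = 0.712×(0.945 − 0.29843) = 0.46036.
New p* = 0.882 − e/c = 0.882 − 0.46036/0.76184 = 0.27773.
Δp* = 0.27773 − 0.29843 = -0.02070.

-0.0207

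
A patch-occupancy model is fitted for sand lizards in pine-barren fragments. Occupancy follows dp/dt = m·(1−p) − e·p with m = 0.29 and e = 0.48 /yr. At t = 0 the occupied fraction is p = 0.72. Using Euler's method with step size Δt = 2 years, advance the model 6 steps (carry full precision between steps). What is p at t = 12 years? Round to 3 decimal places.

0.385

Update rule: p ← p + [m·(1−p) − e·p]·Δt with Δt = 2.
step 1: Δp = -0.52880, p = 0.19120
step 2: Δp = +0.28555, p = 0.47675
step 3: Δp = -0.15420, p = 0.32255
step 4: Δp = +0.08327, p = 0.40582
step 5: Δp = -0.04496, p = 0.36086
step 6: Δp = +0.02428, p = 0.38514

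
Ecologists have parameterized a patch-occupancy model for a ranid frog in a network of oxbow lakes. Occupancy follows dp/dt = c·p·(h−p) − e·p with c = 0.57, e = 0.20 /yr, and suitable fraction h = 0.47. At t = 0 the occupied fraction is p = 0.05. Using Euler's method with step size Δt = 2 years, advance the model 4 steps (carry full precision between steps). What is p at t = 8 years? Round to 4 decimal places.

0.0660

Update rule: p ← p + [c·p·(h−p) − e·p]·Δt with Δt = 2.
t = 2: p = 0.05000 + (+0.00394) = 0.05394
t = 4: p = 0.05394 + (+0.00401) = 0.05795
t = 6: p = 0.05795 + (+0.00404) = 0.06199
t = 8: p = 0.06199 + (+0.00404) = 0.06603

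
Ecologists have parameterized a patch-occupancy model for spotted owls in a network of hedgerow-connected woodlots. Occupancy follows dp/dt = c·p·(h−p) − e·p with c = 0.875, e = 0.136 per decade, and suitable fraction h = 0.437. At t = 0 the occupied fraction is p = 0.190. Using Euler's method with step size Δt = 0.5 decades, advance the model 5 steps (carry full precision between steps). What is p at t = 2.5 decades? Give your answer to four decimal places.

Update rule: p ← p + [c·p·(h−p) − e·p]·Δt with Δt = 0.5.
p: 0.19000 → 0.19761  (Δp = +0.00761)
p: 0.19761 → 0.20487  (Δp = +0.00726)
p: 0.20487 → 0.21175  (Δp = +0.00687)
p: 0.21175 → 0.21821  (Δp = +0.00647)
p: 0.21821 → 0.22426  (Δp = +0.00605)

0.2243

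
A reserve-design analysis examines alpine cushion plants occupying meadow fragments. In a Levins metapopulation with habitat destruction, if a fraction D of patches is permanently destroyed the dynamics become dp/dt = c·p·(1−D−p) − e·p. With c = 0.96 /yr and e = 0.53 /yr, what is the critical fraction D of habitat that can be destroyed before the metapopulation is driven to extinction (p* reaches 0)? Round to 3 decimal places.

The nontrivial equilibrium is p* = (1−D) − e/c; extinction occurs when this hits zero.
So D_crit = 1 − e/c = 1 − 0.53/0.96 = 1 − 0.5521 = 0.4479.
Note this equals the original equilibrium occupancy — the Levins extinction-debt result.

0.448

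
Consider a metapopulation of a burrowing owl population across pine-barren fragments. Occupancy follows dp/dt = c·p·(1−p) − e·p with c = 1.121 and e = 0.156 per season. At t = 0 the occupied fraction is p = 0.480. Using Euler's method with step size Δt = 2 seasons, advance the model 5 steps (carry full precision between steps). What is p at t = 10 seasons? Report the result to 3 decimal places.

Update rule: p ← p + [c·p·(1−p) − e·p]·Δt with Δt = 2.
t = 2: p = 0.48000 + (+0.40984) = 0.88984
t = 4: p = 0.88984 + (-0.05787) = 0.83198
t = 6: p = 0.83198 + (+0.05383) = 0.88581
t = 8: p = 0.88581 + (-0.04960) = 0.83622
t = 10: p = 0.83622 + (+0.04616) = 0.88238

0.882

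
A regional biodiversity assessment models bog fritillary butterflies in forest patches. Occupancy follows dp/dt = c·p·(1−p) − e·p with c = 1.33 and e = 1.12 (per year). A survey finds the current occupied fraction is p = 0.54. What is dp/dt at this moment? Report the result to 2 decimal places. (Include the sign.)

-0.27

Colonization term: c·p·(1−p) = 1.33×0.54×0.4600 = 0.33037.
Extinction term: e·p = 0.60480.
dp/dt = 0.33037 − 0.60480 = -0.27443.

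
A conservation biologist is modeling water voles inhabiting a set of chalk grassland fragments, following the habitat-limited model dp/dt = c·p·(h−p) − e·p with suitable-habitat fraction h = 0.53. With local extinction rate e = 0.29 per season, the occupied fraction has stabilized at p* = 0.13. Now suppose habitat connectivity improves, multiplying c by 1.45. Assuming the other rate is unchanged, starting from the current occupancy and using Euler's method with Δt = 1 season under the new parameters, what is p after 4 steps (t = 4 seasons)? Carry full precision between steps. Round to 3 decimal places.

0.193

Balance c(h−p*) = e gives c = e/(0.53 − 0.13000) = 0.29/0.40000 = 0.72500.
Starting from p₀ = 0.13000; update p ← p + (dp/dt)·Δt with the new parameters.
p: 0.13000 → 0.14697  (Δp = +0.01696)
p: 0.14697 → 0.16352  (Δp = +0.01656)
p: 0.16352 → 0.17910  (Δp = +0.01558)
p: 0.17910 → 0.19323  (Δp = +0.01413)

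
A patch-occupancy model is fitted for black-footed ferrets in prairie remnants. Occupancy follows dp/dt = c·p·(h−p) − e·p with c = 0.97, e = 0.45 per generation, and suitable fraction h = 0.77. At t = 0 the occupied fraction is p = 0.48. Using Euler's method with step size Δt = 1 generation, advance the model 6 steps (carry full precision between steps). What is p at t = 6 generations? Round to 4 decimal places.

0.3176

Update rule: p ← p + [c·p·(h−p) − e·p]·Δt with Δt = 1.
  1  |  dp/dt·Δt = -0.080976  |  p_1 = 0.399024
  2  |  dp/dt·Δt = -0.035973  |  p_2 = 0.363051
  3  |  dp/dt·Δt = -0.020062  |  p_3 = 0.342989
  4  |  dp/dt·Δt = -0.012279  |  p_4 = 0.330710
  5  |  dp/dt·Δt = -0.007900  |  p_5 = 0.322810
  6  |  dp/dt·Δt = -0.005238  |  p_6 = 0.317572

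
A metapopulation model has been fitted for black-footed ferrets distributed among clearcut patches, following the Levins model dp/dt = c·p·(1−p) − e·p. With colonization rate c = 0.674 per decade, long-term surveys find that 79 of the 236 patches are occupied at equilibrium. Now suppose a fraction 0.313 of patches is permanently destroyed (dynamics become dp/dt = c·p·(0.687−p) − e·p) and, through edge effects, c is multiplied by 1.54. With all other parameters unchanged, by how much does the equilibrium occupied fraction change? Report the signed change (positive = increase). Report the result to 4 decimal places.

Observed p* = 79/236 = 0.33475.
Balance c(1−p*) = e gives e = 0.674×(1 − 0.33475) = 0.44838.
New p* = 0.687 − e/c = 0.687 − 0.44838/1.03796 = 0.25502.
Δp* = 0.25502 − 0.33475 = -0.07973.

-0.0797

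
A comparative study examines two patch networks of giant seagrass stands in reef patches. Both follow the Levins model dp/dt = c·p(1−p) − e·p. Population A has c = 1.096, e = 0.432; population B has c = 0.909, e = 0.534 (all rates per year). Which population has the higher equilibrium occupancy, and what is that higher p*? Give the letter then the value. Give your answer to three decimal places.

A, 0.606

A: p*_A = 1 − 0.432/1.096 = 0.6058.
B: p*_B = 1 − 0.534/0.909 = 0.4125.
A is higher at 0.6058.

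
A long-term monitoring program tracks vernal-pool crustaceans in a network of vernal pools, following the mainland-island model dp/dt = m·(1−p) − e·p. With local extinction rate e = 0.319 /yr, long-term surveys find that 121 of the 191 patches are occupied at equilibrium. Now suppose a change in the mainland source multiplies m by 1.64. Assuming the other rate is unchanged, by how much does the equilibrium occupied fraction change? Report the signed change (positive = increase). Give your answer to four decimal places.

0.1057

Observed p* = 121/191 = 0.63351.
Balance m(1−p*) = e·p* gives m = e·p*/(1−p*) = 0.319×0.63351/0.36649 = 0.55142.
New p* = m/(m+e) = 0.90433/(0.90433+0.31900) = 0.73924.
Δp* = 0.73924 − 0.63351 = +0.10573.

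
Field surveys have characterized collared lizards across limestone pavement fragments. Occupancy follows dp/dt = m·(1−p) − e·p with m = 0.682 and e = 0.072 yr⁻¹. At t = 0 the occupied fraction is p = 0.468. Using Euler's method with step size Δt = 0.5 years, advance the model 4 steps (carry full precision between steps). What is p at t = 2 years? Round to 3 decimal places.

Update rule: p ← p + [m·(1−p) − e·p]·Δt with Δt = 0.5.
step 1: Δp = +0.16456, p = 0.63256
step 2: Δp = +0.10252, p = 0.73509
step 3: Δp = +0.06387, p = 0.79896
step 4: Δp = +0.03979, p = 0.83875

0.839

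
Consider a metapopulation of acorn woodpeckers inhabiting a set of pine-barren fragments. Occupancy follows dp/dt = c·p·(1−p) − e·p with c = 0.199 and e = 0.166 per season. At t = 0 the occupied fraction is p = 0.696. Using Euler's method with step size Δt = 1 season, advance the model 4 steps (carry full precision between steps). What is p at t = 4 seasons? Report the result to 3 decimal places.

Update rule: p ← p + [c·p·(1−p) − e·p]·Δt with Δt = 1.
p: 0.69600 → 0.62257  (Δp = -0.07343)
p: 0.62257 → 0.56598  (Δp = -0.05659)
p: 0.56598 → 0.52091  (Δp = -0.04507)
p: 0.52091 → 0.48410  (Δp = -0.03681)

0.484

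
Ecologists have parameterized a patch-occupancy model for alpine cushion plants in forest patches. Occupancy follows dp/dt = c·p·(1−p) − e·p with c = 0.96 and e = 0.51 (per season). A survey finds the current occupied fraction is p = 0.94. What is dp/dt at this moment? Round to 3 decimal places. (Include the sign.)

Colonization term: c·p·(1−p) = 0.96×0.94×0.0600 = 0.05414.
Extinction term: e·p = 0.47940.
dp/dt = 0.05414 − 0.47940 = -0.42526.

-0.425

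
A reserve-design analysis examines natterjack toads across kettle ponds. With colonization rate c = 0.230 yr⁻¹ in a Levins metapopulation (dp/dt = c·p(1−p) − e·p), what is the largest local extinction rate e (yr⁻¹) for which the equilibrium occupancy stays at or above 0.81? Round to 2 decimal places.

1 − e/c ≥ 0.81 ⇒ e ≤ c(1 − 0.81) = 0.230 × 0.1900.
e_max = 0.0437.

0.04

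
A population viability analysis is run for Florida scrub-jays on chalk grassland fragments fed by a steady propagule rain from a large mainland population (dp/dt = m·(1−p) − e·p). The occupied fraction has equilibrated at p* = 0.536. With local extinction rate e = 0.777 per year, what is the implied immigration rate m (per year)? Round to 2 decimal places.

At equilibrium m(1−p*) = e·p*, so m = e·p*/(1−p*).
m = 0.777 × 0.536 / 0.4640 = 0.4165/0.4640 = 0.8976.

0.90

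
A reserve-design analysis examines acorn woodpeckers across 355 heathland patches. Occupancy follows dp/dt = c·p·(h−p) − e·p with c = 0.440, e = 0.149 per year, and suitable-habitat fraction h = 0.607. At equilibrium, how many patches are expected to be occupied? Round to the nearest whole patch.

p* = h − e/c = 0.607 − 0.3386 = 0.2684.
Expected occupied patches = N × p* = 355 × 0.2684 = 95.27 ≈ 95.

95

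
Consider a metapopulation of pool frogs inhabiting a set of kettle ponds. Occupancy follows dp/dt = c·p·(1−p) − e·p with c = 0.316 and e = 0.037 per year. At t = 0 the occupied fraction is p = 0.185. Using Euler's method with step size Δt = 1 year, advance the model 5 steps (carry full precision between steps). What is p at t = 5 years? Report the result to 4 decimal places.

Update rule: p ← p + [c·p·(1−p) − e·p]·Δt with Δt = 1.
t = 1: p = 0.18500 + (+0.04080) = 0.22580
t = 2: p = 0.22580 + (+0.04689) = 0.27269
t = 3: p = 0.27269 + (+0.05258) = 0.32527
t = 4: p = 0.32527 + (+0.05732) = 0.38259
t = 5: p = 0.38259 + (+0.06049) = 0.44307

0.4431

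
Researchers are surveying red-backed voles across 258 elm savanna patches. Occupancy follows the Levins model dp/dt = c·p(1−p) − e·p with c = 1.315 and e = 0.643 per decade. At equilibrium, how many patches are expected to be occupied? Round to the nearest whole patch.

132

p* = 1 − e/c = 1 − 0.643/1.315 = 0.5110.
Expected occupied patches = N × p* = 258 × 0.5110 = 131.84 ≈ 132.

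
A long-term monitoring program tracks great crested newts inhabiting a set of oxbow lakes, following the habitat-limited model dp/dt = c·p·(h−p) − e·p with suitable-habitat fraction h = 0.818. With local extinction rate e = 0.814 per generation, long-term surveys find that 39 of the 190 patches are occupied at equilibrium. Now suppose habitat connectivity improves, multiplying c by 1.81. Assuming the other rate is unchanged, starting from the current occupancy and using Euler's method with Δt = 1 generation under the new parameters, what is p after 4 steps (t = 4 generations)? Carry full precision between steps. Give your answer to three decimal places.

0.479

Observed p* = 39/190 = 0.20526.
Balance c(h−p*) = e gives c = e/(0.818 − 0.20526) = 0.814/0.61274 = 1.32847.
Starting from p₀ = 0.20526; update p ← p + (dp/dt)·Δt with the new parameters.
step 1: Δp = +0.13534, p = 0.34060
step 2: Δp = +0.11373, p = 0.45433
step 3: Δp = +0.02746, p = 0.48180
step 4: Δp = -0.00269, p = 0.47910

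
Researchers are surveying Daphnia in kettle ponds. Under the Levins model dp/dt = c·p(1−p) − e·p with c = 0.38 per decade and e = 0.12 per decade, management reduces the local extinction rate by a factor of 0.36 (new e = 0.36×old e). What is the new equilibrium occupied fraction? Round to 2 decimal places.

Before: p* = 1 − 0.12/0.38 = 0.6842.
After the change, c = 0.38, e = 0.0432, so p* = 1 − 0.0432/0.38 = 0.8863.

0.89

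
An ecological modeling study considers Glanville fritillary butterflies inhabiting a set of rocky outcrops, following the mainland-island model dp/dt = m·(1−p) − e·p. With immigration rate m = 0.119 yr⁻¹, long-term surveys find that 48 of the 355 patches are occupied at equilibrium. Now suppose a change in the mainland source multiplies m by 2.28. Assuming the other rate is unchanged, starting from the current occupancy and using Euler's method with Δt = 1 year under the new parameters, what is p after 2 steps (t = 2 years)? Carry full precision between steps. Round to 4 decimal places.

0.2627

Observed p* = 48/355 = 0.13521.
Balance m(1−p*) = e·p* gives e = m(1−p*)/p* = 0.119×0.86479/0.13521 = 0.76110.
Starting from p₀ = 0.13521; update p ← p + (dp/dt)·Δt with the new parameters.
p: 0.13521 → 0.26694  (Δp = +0.13172)
p: 0.26694 → 0.26266  (Δp = -0.00427)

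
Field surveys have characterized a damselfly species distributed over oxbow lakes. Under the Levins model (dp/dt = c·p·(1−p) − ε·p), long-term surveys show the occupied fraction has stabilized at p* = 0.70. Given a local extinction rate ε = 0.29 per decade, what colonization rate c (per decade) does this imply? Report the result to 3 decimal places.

0.967

At equilibrium c(1−p*) = ε, so c = ε/(1−p*).
c = 0.29/(1 − 0.70) = 0.29/0.3000 = 0.9667.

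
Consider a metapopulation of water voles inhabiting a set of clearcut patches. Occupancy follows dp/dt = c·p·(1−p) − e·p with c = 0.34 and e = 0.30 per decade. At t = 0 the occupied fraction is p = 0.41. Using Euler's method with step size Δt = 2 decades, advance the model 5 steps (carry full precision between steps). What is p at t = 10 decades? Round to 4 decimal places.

0.2105

Update rule: p ← p + [c·p·(1−p) − e·p]·Δt with Δt = 2.
  1  |  dp/dt·Δt = -0.081508  |  p_1 = 0.328492
  2  |  dp/dt·Δt = -0.047097  |  p_2 = 0.281395
  3  |  dp/dt·Δt = -0.031333  |  p_3 = 0.250062
  4  |  dp/dt·Δt = -0.022516  |  p_4 = 0.227546
  5  |  dp/dt·Δt = -0.017005  |  p_5 = 0.210541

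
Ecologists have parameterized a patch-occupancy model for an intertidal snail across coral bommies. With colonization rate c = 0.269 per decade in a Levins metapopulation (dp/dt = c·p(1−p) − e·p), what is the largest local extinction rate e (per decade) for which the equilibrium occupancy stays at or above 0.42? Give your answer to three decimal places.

1 − e/c ≥ 0.42 ⇒ e ≤ c(1 − 0.42) = 0.269 × 0.5800.
e_max = 0.1560.

0.156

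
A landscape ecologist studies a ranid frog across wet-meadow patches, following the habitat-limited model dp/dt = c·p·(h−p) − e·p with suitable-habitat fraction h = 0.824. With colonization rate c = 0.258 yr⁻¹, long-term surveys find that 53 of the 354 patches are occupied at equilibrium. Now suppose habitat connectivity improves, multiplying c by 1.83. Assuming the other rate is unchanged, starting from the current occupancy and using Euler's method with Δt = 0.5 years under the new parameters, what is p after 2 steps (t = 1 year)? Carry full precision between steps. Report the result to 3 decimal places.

Observed p* = 53/354 = 0.14972.
Balance c(h−p*) = e gives e = 0.258×(0.824 − 0.14972) = 0.17396.
Starting from p₀ = 0.14972; update p ← p + (dp/dt)·Δt with the new parameters.
  1  |  dp/dt·Δt = +0.010809  |  p_1 = 0.160526
  2  |  dp/dt·Δt = +0.011180  |  p_2 = 0.171706

0.172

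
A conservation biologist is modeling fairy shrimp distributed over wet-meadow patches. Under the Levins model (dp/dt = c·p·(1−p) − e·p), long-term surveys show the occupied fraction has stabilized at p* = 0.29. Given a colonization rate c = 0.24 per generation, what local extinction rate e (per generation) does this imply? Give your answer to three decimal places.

At equilibrium c(1−p*) = e.
e = 0.24 × (1 − 0.29) = 0.24 × 0.7100 = 0.1704.

0.170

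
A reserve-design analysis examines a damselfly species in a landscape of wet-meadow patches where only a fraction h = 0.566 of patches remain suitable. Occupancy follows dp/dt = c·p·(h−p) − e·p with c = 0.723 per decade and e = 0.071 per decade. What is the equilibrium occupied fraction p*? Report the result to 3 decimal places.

Setting dp/dt = 0 and dividing by p* gives c·(h−p*) = e.
So p* = h − e/c = 0.566 − 0.071/0.723 = 0.566 − 0.0982 = 0.4678.

0.468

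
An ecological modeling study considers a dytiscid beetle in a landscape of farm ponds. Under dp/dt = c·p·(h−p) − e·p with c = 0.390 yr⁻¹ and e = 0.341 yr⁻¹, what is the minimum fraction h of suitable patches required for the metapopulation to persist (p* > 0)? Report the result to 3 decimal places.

p* = h − e/c is positive only when h > e/c.
h_min = e/c = 0.341/0.390 = 0.8744.

0.874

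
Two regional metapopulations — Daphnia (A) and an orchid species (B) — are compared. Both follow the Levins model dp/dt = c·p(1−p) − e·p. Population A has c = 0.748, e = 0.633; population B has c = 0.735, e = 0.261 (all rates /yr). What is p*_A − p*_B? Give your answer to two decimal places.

A: p*_A = 1 − 0.633/0.748 = 0.1537.
B: p*_B = 1 − 0.261/0.735 = 0.6449.
p*_A − p*_B = 0.1537 − 0.6449 = -0.4912.

-0.49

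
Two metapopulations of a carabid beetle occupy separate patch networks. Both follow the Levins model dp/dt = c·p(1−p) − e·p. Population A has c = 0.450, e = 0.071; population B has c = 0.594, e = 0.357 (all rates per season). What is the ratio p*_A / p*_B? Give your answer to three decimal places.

A: p*_A = 1 − 0.071/0.450 = 0.8422.
B: p*_B = 1 − 0.357/0.594 = 0.3990.
p*_A / p*_B = 0.8422/0.3990 = 2.1109.

2.111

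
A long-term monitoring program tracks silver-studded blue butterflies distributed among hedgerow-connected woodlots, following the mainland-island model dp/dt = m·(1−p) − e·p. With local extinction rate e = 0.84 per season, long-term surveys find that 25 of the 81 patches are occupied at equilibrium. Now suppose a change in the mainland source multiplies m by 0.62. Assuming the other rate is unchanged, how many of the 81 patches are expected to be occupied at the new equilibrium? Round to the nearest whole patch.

Observed p* = 25/81 = 0.30864.
Balance m(1−p*) = e·p* gives m = e·p*/(1−p*) = 0.84×0.30864/0.69136 = 0.37500.
New p* = m/(m+e) = 0.23250/(0.23250+0.84000) = 0.21678.
Expected occupied = 81 × 0.21678 = 17.56 ≈ 18.

18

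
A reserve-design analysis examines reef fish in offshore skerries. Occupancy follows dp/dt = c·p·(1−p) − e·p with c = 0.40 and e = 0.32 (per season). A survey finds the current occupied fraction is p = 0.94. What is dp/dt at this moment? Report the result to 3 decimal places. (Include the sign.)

Colonization term: c·p·(1−p) = 0.40×0.94×0.0600 = 0.02256.
Extinction term: e·p = 0.30080.
dp/dt = 0.02256 − 0.30080 = -0.27824.

-0.278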